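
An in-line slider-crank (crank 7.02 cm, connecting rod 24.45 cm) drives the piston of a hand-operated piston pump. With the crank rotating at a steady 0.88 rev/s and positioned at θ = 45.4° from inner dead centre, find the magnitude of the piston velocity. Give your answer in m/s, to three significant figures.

ω = 2π·0.88 = 5.529 rad/s
For an in-line slider-crank, x = r cosθ + √(L² − r² sin²θ), so v = −rω sinθ·[1 + r cosθ/√(L² − r² sin²θ)].
With r = 0.0702 m, L = 0.2445 m, θ = 45.4°: √(L² − r² sin²θ) = 0.23934 m.
v = −0.0702·5.529·0.71203·[1 + 0.0702·0.70215/0.23934] = -0.33329 m/s.
|v| = 0.33329 m/s.

0.333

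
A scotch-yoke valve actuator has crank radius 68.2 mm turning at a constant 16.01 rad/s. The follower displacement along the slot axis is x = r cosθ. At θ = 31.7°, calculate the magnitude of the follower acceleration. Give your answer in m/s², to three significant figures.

ω = 16.01 rad/s
x = r cosθ ⇒ ẍ = −rω² cosθ (ω constant).
|a| = rω²|cosθ| = 0.0682·(16.01)²·|cos 31.7°| = 14.873 m/s².

14.9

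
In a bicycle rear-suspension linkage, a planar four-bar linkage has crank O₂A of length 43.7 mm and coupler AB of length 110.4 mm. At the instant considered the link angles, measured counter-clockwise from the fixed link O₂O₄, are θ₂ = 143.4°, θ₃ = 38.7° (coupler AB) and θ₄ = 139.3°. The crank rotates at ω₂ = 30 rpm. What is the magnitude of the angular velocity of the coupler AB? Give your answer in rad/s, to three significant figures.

0.0905

ω₂ = 3.142 rad/s (from 30 rpm).
Differentiating the loop-closure r₂e^{iθ₂}+r₃e^{iθ₃}=r₁+r₄e^{iθ₄} gives r₂ω₂e^{iθ₂}+r₃ω₃e^{iθ₃}=r₄ω₄e^{iθ₄}.
Eliminating the other unknown: ω₃ = r₂ω₂ sin(θ₄−θ₂) / [r₃ sin(θ₃−θ₄)].
Numerator sine = -0.07150; denominator sine = -0.98294.
Result = 0.0437·3.142·(-0.07150) / (0.1104·(-0.98294)) = +0.090454 rad/s; magnitude 0.090454 rad/s.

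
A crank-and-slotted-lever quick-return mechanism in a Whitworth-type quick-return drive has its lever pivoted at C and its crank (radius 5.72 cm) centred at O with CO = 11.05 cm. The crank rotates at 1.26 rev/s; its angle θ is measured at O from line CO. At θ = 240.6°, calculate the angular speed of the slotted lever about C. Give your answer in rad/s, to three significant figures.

ω = 7.917 rad/s (from 1.26 rev/s).
Crank pin A relative to C: A = (d + r cosθ, r sinθ); lever angle φ = atan2(r sinθ, d + r cosθ).
Differentiating tanφ: φ̇ = rω(d cosθ + r)/(d² + r² + 2dr cosθ).
d² + r² + 2dr cosθ = |CA|² = 0.00927648 m²;  d cosθ + r = +0.0029551 m.
|ω_lever| = |0.0572·7.917·+0.0029551| / 0.00927648 = 0.14426 rad/s.

0.144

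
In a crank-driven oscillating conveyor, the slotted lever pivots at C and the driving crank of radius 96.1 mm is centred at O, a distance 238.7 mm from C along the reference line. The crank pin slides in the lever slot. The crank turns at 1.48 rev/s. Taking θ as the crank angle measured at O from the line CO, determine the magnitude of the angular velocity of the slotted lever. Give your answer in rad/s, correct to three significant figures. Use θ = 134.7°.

1.89

ω = 9.299 rad/s (from 1.48 rev/s).
Crank pin A relative to C: A = (d + r cosθ, r sinθ); lever angle φ = atan2(r sinθ, d + r cosθ).
Differentiating tanφ: φ̇ = rω(d cosθ + r)/(d² + r² + 2dr cosθ).
d² + r² + 2dr cosθ = |CA|² = 0.0339425 m²;  d cosθ + r = -0.0718 m.
|ω_lever| = |0.0961·9.299·-0.0718| / 0.0339425 = 1.8904 rad/s.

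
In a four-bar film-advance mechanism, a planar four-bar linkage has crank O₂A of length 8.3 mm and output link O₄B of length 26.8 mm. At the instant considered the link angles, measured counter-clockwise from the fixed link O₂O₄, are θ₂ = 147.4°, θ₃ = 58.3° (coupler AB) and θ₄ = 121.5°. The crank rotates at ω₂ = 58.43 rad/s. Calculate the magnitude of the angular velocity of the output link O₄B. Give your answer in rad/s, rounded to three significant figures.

20.3

ω₂ = 58.43 rad/s
Differentiating the loop-closure r₂e^{iθ₂}+r₃e^{iθ₃}=r₁+r₄e^{iθ₄} gives r₂ω₂e^{iθ₂}+r₃ω₃e^{iθ₃}=r₄ω₄e^{iθ₄}.
Eliminating the other unknown: ω₄ = r₂ω₂ sin(θ₂−θ₃) / [r₄ sin(θ₄−θ₃)].
Numerator sine = +0.99988; denominator sine = +0.89259.
Result = 0.0083·58.43·(+0.99988) / (0.0268·(+0.89259)) = +20.271 rad/s; magnitude 20.271 rad/s.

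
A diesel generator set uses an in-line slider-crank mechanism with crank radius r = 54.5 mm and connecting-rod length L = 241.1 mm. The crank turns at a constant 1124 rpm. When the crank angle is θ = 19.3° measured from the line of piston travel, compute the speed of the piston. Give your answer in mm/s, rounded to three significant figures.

ω = 2π·1124/60 = 117.7 rad/s
For an in-line slider-crank, x = r cosθ + √(L² − r² sin²θ), so v = −rω sinθ·[1 + r cosθ/√(L² − r² sin²θ)].
With r = 0.0545 m, L = 0.2411 m, θ = 19.3°: √(L² − r² sin²θ) = 0.24043 m.
v = −0.0545·117.7·0.33051·[1 + 0.0545·0.94380/0.24043] = -2.5738 m/s.
|v| = 2.5738 m/s = 2573.8 mm/s.

2570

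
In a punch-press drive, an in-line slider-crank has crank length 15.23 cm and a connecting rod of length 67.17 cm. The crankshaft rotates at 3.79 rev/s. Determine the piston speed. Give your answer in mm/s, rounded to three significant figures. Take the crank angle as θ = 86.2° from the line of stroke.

3670

ω = 2π·3.79 = 23.81 rad/s
For an in-line slider-crank, x = r cosθ + √(L² − r² sin²θ), so v = −rω sinθ·[1 + r cosθ/√(L² − r² sin²θ)].
With r = 0.1523 m, L = 0.6717 m, θ = 86.2°: √(L² − r² sin²θ) = 0.65428 m.
v = −0.1523·23.81·0.99780·[1 + 0.1523·0.06627/0.65428] = -3.6746 m/s.
|v| = 3.6746 m/s = 3674.6 mm/s.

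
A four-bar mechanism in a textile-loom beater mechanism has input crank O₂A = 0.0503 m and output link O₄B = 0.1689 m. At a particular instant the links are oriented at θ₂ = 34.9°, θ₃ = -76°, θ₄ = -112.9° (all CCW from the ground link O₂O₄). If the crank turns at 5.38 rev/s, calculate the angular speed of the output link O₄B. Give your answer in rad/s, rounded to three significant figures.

15.7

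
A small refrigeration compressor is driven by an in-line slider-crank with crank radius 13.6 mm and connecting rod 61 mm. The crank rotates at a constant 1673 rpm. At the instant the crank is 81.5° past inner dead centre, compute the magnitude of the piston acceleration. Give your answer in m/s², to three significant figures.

29.4

ω = 2π·1673/60 = 175.2 rad/s
x(θ) = r cosθ + √(L² − r² sin²θ); with ω constant, a = ω²·d²x/dθ².
d²x/dθ² = −r cosθ − r²(cos2θ)/√u − r⁴ sin²2θ/(4u^{3/2}),  u = L² − r² sin²θ = 0.00354008 m².
Substituting r = 0.0136 m, L = 0.061 m, θ = 81.5°: d²x/dθ² = +0.00095913 m.
a = ω²·d²x/dθ² = (175.2)²·(+0.00095913) = +29.439 m/s²;  |a| = 29.439 m/s².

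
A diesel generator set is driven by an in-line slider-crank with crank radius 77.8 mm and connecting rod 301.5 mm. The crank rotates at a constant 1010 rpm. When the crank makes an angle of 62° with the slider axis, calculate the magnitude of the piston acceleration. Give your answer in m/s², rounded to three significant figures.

ω = 2π·1010/60 = 105.8 rad/s
x(θ) = r cosθ + √(L² − r² sin²θ); with ω constant, a = ω²·d²x/dθ².
d²x/dθ² = −r cosθ − r²(cos2θ)/√u − r⁴ sin²2θ/(4u^{3/2}),  u = L² − r² sin²θ = 0.0861835 m².
Substituting r = 0.0778 m, L = 0.3015 m, θ = 62°: d²x/dθ² = -0.025244 m.
a = ω²·d²x/dθ² = (105.8)²·(-0.025244) = -282.4 m/s²;  |a| = 282.4 m/s².

282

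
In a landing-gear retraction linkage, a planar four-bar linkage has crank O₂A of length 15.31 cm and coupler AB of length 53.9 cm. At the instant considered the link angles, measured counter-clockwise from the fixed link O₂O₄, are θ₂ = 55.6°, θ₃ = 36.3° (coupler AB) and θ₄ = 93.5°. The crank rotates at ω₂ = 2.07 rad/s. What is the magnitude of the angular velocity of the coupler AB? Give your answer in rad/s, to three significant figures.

0.430

ω₂ = 2.07 rad/s
Differentiating the loop-closure r₂e^{iθ₂}+r₃e^{iθ₃}=r₁+r₄e^{iθ₄} gives r₂ω₂e^{iθ₂}+r₃ω₃e^{iθ₃}=r₄ω₄e^{iθ₄}.
Eliminating the other unknown: ω₃ = r₂ω₂ sin(θ₄−θ₂) / [r₃ sin(θ₃−θ₄)].
Numerator sine = +0.61429; denominator sine = -0.84057.
Result = 0.1531·2.07·(+0.61429) / (0.539·(-0.84057)) = -0.42969 rad/s; magnitude 0.42969 rad/s.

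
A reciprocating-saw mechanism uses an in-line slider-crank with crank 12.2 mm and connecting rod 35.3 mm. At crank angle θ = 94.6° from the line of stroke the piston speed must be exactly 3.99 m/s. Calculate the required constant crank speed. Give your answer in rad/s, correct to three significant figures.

For an in-line slider-crank, |v_piston| = rω|sinθ|·[1 + r cosθ/√(L² − r² sin²θ)].
With r = 0.0122 m, L = 0.0353 m, θ = 94.6°: the bracketed kinematic factor |dx/dθ| = 0.011802 m.
ω = v/|dx/dθ| = 3.99/0.011802 = 338.09 rad/s.

338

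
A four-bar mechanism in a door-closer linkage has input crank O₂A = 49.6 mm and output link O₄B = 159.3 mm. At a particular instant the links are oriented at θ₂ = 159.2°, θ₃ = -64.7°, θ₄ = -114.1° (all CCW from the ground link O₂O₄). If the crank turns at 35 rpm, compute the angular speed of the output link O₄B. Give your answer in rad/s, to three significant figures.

1.04

ω₂ = 3.665 rad/s (from 35 rpm).
Differentiating the loop-closure r₂e^{iθ₂}+r₃e^{iθ₃}=r₁+r₄e^{iθ₄} gives r₂ω₂e^{iθ₂}+r₃ω₃e^{iθ₃}=r₄ω₄e^{iθ₄}.
Eliminating the other unknown: ω₄ = r₂ω₂ sin(θ₂−θ₃) / [r₄ sin(θ₄−θ₃)].
Numerator sine = -0.69340; denominator sine = -0.75927.
Result = 0.0496·3.665·(-0.69340) / (0.1593·(-0.75927)) = +1.0422 rad/s; magnitude 1.0422 rad/s.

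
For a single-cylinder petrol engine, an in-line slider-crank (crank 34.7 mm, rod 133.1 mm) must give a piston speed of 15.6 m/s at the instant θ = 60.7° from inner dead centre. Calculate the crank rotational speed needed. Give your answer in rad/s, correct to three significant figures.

For an in-line slider-crank, |v_piston| = rω|sinθ|·[1 + r cosθ/√(L² − r² sin²θ)].
With r = 0.0347 m, L = 0.1331 m, θ = 60.7°: the bracketed kinematic factor |dx/dθ| = 0.034225 m.
ω = v/|dx/dθ| = 15.6/0.034225 = 455.8 rad/s.

456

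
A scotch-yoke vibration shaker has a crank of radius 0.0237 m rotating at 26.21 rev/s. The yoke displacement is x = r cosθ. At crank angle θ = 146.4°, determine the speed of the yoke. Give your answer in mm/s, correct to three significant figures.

2160

ω = 164.7 rad/s (from 26.21 rev/s).
x = r cosθ ⇒ ẋ = −rω sinθ.
|v| = rω|sinθ| = 0.0237·164.7·|sin 146.4°| = 2.1599 m/s = 2159.9 mm/s.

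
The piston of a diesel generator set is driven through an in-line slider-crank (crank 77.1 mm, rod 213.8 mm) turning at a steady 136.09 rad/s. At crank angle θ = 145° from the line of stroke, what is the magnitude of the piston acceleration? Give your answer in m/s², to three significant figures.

ω = 136.1 rad/s
x(θ) = r cosθ + √(L² − r² sin²θ); with ω constant, a = ω²·d²x/dθ².
d²x/dθ² = −r cosθ − r²(cos2θ)/√u − r⁴ sin²2θ/(4u^{3/2}),  u = L² − r² sin²θ = 0.0437548 m².
Substituting r = 0.0771 m, L = 0.2138 m, θ = 145°: d²x/dθ² = +0.052585 m.
a = ω²·d²x/dθ² = (136.1)²·(+0.052585) = +973.9 m/s²;  |a| = 973.9 m/s².

974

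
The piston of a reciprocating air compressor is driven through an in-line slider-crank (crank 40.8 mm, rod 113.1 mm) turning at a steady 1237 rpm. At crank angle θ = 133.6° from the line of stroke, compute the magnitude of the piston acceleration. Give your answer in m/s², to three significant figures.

ω = 2π·1237/60 = 129.5 rad/s
x(θ) = r cosθ + √(L² − r² sin²θ); with ω constant, a = ω²·d²x/dθ².
d²x/dθ² = −r cosθ − r²(cos2θ)/√u − r⁴ sin²2θ/(4u^{3/2}),  u = L² − r² sin²θ = 0.0119186 m².
Substituting r = 0.0408 m, L = 0.1131 m, θ = 133.6°: d²x/dθ² = +0.02835 m.
a = ω²·d²x/dθ² = (129.5)²·(+0.02835) = +475.72 m/s²;  |a| = 475.72 m/s².

476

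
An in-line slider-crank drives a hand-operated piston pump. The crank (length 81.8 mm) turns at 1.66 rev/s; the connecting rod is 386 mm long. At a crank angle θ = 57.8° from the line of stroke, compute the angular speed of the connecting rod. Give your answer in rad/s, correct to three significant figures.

ω = 10.43 rad/s (converted from 1.66 rev/s).
The rod makes angle φ with the slider axis where L sinφ = r sinθ; differentiating, L cosφ·φ̇ = r ω cosθ.
L cosφ = √(L² − r² sin²θ) = 0.37974 m.
|ω_rod| = r ω |cosθ| / √(L² − r² sin²θ) = 0.0818·10.43·0.53288/0.37974 = 1.1972 rad/s.

1.20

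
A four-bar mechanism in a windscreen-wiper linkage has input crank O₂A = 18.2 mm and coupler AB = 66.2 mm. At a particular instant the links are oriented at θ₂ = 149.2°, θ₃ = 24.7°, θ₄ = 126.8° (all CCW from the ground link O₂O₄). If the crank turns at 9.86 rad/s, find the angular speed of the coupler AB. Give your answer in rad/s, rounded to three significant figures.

ω₂ = 9.86 rad/s
Differentiating the loop-closure r₂e^{iθ₂}+r₃e^{iθ₃}=r₁+r₄e^{iθ₄} gives r₂ω₂e^{iθ₂}+r₃ω₃e^{iθ₃}=r₄ω₄e^{iθ₄}.
Eliminating the other unknown: ω₃ = r₂ω₂ sin(θ₄−θ₂) / [r₃ sin(θ₃−θ₄)].
Numerator sine = -0.38107; denominator sine = -0.97778.
Result = 0.0182·9.86·(-0.38107) / (0.0662·(-0.97778)) = +1.0565 rad/s; magnitude 1.0565 rad/s.

1.06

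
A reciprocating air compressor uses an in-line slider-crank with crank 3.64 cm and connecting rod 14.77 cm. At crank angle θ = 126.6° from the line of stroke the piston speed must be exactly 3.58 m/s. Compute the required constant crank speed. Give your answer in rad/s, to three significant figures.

For an in-line slider-crank, |v_piston| = rω|sinθ|·[1 + r cosθ/√(L² − r² sin²θ)].
With r = 0.0364 m, L = 0.1477 m, θ = 126.6°: the bracketed kinematic factor |dx/dθ| = 0.024842 m.
ω = v/|dx/dθ| = 3.58/0.024842 = 144.11 rad/s.

144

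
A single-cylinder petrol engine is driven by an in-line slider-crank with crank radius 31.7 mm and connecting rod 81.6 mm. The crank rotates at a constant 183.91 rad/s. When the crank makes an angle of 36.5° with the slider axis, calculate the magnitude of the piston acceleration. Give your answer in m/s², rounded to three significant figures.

ω = 183.9 rad/s
x(θ) = r cosθ + √(L² − r² sin²θ); with ω constant, a = ω²·d²x/dθ².
d²x/dθ² = −r cosθ − r²(cos2θ)/√u − r⁴ sin²2θ/(4u^{3/2}),  u = L² − r² sin²θ = 0.00630302 m².
Substituting r = 0.0317 m, L = 0.0816 m, θ = 36.5°: d²x/dθ² = -0.029644 m.
a = ω²·d²x/dθ² = (183.9)²·(-0.029644) = -1002.7 m/s²;  |a| = 1002.7 m/s².

1000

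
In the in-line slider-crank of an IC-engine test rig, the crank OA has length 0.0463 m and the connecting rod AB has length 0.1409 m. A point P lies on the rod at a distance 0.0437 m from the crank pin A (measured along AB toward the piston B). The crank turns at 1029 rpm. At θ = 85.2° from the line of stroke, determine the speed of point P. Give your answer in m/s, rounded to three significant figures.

5.02

ω = 107.8 rad/s.  Crank-pin speed |V_A| = rω = 4.9891 m/s, perpendicular to OA.
Rod angle: sinφ = −(r/L) sinθ ⇒ φ = -19.114°; ω_rod = −rω cosθ/√(L²−r²sin²θ) = -3.1358 rad/s.
V_P = V_A + ω_rod × AP, with AP = 0.0437 m along the rod.
Components: V_Px = −rω sinθ − a·ω_rod·sinφ = -5.0165 m/s;  V_Py = rω cosθ + a·ω_rod·cosφ = +0.288 m/s.
|V_P| = √(V_Px² + V_Py²) = 5.0248 m/s.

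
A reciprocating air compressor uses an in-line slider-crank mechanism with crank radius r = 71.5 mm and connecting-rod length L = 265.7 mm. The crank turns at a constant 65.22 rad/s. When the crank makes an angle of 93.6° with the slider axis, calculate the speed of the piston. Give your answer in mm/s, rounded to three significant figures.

4570

ω = 65.22 rad/s
For an in-line slider-crank, x = r cosθ + √(L² − r² sin²θ), so v = −rω sinθ·[1 + r cosθ/√(L² − r² sin²θ)].
With r = 0.0715 m, L = 0.2657 m, θ = 93.6°: √(L² − r² sin²θ) = 0.25594 m.
v = −0.0715·65.22·0.99803·[1 + 0.0715·-0.06279/0.25594] = -4.5724 m/s.
|v| = 4.5724 m/s = 4572.4 mm/s.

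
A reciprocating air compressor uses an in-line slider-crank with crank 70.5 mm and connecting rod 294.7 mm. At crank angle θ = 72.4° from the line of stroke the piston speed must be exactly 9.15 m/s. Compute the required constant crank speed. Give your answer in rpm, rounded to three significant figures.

1210

For an in-line slider-crank, |v_piston| = rω|sinθ|·[1 + r cosθ/√(L² − r² sin²θ)].
With r = 0.0705 m, L = 0.2947 m, θ = 72.4°: the bracketed kinematic factor |dx/dθ| = 0.072192 m.
ω = v/|dx/dθ| = 9.15/0.072192 = 126.74 rad/s.
N = 60ω/(2π) = 1210.3 rpm.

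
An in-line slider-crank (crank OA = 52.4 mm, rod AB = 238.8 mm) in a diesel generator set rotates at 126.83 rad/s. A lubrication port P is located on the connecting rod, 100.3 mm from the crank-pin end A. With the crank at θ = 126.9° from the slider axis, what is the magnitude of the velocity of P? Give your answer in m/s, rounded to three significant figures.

5.52

ω = 126.8 rad/s.  Crank-pin speed |V_A| = rω = 6.6459 m/s, perpendicular to OA.
Rod angle: sinφ = −(r/L) sinθ ⇒ φ = -10.106°; ω_rod = −rω cosθ/√(L²−r²sin²θ) = +16.973 rad/s.
V_P = V_A + ω_rod × AP, with AP = 0.1003 m along the rod.
Components: V_Px = −rω sinθ − a·ω_rod·sinφ = -5.0159 m/s;  V_Py = rω cosθ + a·ω_rod·cosφ = -2.3143 m/s.
|V_P| = √(V_Px² + V_Py²) = 5.5241 m/s.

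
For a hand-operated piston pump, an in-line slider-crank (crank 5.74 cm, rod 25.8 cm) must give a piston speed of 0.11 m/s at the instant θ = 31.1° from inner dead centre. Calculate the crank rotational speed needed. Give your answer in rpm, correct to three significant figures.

For an in-line slider-crank, |v_piston| = rω|sinθ|·[1 + r cosθ/√(L² − r² sin²θ)].
With r = 0.0574 m, L = 0.258 m, θ = 31.1°: the bracketed kinematic factor |dx/dθ| = 0.035335 m.
ω = v/|dx/dθ| = 0.11/0.035335 = 3.1131 rad/s.
N = 60ω/(2π) = 29.728 rpm.

29.7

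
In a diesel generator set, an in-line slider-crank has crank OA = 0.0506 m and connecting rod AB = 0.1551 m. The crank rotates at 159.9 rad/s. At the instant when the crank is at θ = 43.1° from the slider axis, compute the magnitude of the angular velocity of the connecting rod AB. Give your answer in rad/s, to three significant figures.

ω = 159.9 rad/s
The rod makes angle φ with the slider axis where L sinφ = r sinθ; differentiating, L cosφ·φ̇ = r ω cosθ.
L cosφ = √(L² − r² sin²θ) = 0.1512 m.
|ω_rod| = r ω |cosθ| / √(L² − r² sin²θ) = 0.0506·159.9·0.73016/0.1512 = 39.073 rad/s.

39.1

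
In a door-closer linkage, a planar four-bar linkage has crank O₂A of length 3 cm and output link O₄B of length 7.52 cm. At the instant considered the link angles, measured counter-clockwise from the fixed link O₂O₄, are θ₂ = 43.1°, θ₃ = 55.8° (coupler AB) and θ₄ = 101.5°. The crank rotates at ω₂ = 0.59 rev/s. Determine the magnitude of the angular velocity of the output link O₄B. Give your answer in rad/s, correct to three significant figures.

ω₂ = 3.707 rad/s (from 0.59 rev/s).
Differentiating the loop-closure r₂e^{iθ₂}+r₃e^{iθ₃}=r₁+r₄e^{iθ₄} gives r₂ω₂e^{iθ₂}+r₃ω₃e^{iθ₃}=r₄ω₄e^{iθ₄}.
Eliminating the other unknown: ω₄ = r₂ω₂ sin(θ₂−θ₃) / [r₄ sin(θ₄−θ₃)].
Numerator sine = -0.21985; denominator sine = +0.71569.
Result = 0.03·3.707·(-0.21985) / (0.0752·(+0.71569)) = -0.45428 rad/s; magnitude 0.45428 rad/s.

0.454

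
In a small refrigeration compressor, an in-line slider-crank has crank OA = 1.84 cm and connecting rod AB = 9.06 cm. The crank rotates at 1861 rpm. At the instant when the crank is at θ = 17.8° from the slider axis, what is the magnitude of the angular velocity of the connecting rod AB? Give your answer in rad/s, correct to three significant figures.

ω = 194.9 rad/s (converted from 1861 rpm).
The rod makes angle φ with the slider axis where L sinφ = r sinθ; differentiating, L cosφ·φ̇ = r ω cosθ.
L cosφ = √(L² − r² sin²θ) = 0.090425 m.
|ω_rod| = r ω |cosθ| / √(L² − r² sin²θ) = 0.0184·194.9·0.95213/0.090425 = 37.757 rad/s.

37.8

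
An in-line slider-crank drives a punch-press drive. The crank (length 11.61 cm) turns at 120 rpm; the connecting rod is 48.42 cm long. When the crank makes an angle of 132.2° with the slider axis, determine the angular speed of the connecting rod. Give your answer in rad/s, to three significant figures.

ω = 12.57 rad/s (converted from 120 rpm).
The rod makes angle φ with the slider axis where L sinφ = r sinθ; differentiating, L cosφ·φ̇ = r ω cosθ.
L cosφ = √(L² − r² sin²θ) = 0.4765 m.
|ω_rod| = r ω |cosθ| / √(L² − r² sin²θ) = 0.1161·12.57·0.67172/0.4765 = 2.0567 rad/s.

2.06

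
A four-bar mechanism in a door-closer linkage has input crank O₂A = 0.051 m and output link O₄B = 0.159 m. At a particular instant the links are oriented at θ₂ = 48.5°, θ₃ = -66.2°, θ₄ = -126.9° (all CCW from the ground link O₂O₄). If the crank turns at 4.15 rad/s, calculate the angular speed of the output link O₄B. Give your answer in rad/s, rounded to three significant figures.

1.39

ω₂ = 4.15 rad/s
Differentiating the loop-closure r₂e^{iθ₂}+r₃e^{iθ₃}=r₁+r₄e^{iθ₄} gives r₂ω₂e^{iθ₂}+r₃ω₃e^{iθ₃}=r₄ω₄e^{iθ₄}.
Eliminating the other unknown: ω₄ = r₂ω₂ sin(θ₂−θ₃) / [r₄ sin(θ₄−θ₃)].
Numerator sine = +0.90851; denominator sine = -0.87207.
Result = 0.051·4.15·(+0.90851) / (0.159·(-0.87207)) = -1.3868 rad/s; magnitude 1.3868 rad/s.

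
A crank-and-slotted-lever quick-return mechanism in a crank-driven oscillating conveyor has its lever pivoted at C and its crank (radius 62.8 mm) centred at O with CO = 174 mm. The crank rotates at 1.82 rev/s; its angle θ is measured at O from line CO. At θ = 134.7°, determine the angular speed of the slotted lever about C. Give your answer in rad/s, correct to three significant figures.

2.27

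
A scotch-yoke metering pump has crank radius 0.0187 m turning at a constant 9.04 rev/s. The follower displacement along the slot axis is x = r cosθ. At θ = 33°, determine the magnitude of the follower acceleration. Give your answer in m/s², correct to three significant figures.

50.6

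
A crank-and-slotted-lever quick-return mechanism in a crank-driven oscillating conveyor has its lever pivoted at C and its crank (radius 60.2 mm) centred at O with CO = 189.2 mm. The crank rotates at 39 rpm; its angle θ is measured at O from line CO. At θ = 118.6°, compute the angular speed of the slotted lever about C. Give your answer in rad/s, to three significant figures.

ω = 4.084 rad/s (from 39 rpm).
Crank pin A relative to C: A = (d + r cosθ, r sinθ); lever angle φ = atan2(r sinθ, d + r cosθ).
Differentiating tanφ: φ̇ = rω(d cosθ + r)/(d² + r² + 2dr cosθ).
d² + r² + 2dr cosθ = |CA|² = 0.0285162 m²;  d cosθ + r = -0.030368 m.
|ω_lever| = |0.0602·4.084·-0.030368| / 0.0285162 = 0.26183 rad/s.

0.262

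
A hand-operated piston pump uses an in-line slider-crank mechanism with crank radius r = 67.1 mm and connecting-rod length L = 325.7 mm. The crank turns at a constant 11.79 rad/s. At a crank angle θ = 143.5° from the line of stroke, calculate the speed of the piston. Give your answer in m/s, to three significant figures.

0.392

ω = 11.79 rad/s
For an in-line slider-crank, x = r cosθ + √(L² − r² sin²θ), so v = −rω sinθ·[1 + r cosθ/√(L² − r² sin²θ)].
With r = 0.0671 m, L = 0.3257 m, θ = 143.5°: √(L² − r² sin²θ) = 0.32325 m.
v = −0.0671·11.79·0.59482·[1 + 0.0671·-0.80386/0.32325] = -0.39205 m/s.
|v| = 0.39205 m/s.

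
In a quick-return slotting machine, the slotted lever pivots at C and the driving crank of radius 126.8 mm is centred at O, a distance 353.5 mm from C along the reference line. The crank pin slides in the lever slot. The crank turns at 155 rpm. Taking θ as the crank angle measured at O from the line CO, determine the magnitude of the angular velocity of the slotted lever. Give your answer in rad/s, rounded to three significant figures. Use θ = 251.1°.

0.226

ω = 16.23 rad/s (from 155 rpm).
Crank pin A relative to C: A = (d + r cosθ, r sinθ); lever angle φ = atan2(r sinθ, d + r cosθ).
Differentiating tanφ: φ̇ = rω(d cosθ + r)/(d² + r² + 2dr cosθ).
d² + r² + 2dr cosθ = |CA|² = 0.112002 m²;  d cosθ + r = +0.012295 m.
|ω_lever| = |0.1268·16.23·+0.012295| / 0.112002 = 0.22594 rad/s.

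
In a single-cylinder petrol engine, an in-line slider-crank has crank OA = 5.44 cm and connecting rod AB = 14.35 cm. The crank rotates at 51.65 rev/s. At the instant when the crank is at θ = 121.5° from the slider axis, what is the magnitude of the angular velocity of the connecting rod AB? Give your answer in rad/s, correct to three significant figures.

ω = 324.5 rad/s (converted from 51.65 rev/s).
The rod makes angle φ with the slider axis where L sinφ = r sinθ; differentiating, L cosφ·φ̇ = r ω cosθ.
L cosφ = √(L² − r² sin²θ) = 0.1358 m.
|ω_rod| = r ω |cosθ| / √(L² − r² sin²θ) = 0.0544·324.5·0.52250/0.1358 = 67.927 rad/s.

67.9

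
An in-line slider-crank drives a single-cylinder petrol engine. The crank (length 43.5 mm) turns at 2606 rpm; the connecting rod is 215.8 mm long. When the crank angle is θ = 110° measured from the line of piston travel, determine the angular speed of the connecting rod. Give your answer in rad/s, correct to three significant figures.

19.2

ω = 272.9 rad/s (converted from 2606 rpm).
The rod makes angle φ with the slider axis where L sinφ = r sinθ; differentiating, L cosφ·φ̇ = r ω cosθ.
L cosφ = √(L² − r² sin²θ) = 0.21189 m.
|ω_rod| = r ω |cosθ| / √(L² − r² sin²θ) = 0.0435·272.9·0.34202/0.21189 = 19.161 rad/s.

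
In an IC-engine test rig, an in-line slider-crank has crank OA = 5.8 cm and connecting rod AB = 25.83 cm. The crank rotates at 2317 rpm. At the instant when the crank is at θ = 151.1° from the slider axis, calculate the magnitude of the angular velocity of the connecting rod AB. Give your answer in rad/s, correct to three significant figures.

48.0

ω = 242.6 rad/s (converted from 2317 rpm).
The rod makes angle φ with the slider axis where L sinφ = r sinθ; differentiating, L cosφ·φ̇ = r ω cosθ.
L cosφ = √(L² − r² sin²θ) = 0.25677 m.
|ω_rod| = r ω |cosθ| / √(L² − r² sin²θ) = 0.058·242.6·0.87546/0.25677 = 47.981 rad/s.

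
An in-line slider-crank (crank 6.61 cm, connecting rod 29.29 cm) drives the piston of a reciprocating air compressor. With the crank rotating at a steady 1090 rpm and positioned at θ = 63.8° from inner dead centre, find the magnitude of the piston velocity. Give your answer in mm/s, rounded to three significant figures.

7460

ω = 2π·1090/60 = 114.1 rad/s
For an in-line slider-crank, x = r cosθ + √(L² − r² sin²θ), so v = −rω sinθ·[1 + r cosθ/√(L² − r² sin²θ)].
With r = 0.0661 m, L = 0.2929 m, θ = 63.8°: √(L² − r² sin²θ) = 0.28683 m.
v = −0.0661·114.1·0.89726·[1 + 0.0661·0.44151/0.28683] = -7.4586 m/s.
|v| = 7.4586 m/s = 7458.6 mm/s.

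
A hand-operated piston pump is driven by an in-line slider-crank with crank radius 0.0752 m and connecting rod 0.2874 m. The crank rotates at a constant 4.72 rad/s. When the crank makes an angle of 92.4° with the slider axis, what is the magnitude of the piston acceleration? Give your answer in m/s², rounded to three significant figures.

ω = 4.72 rad/s
x(θ) = r cosθ + √(L² − r² sin²θ); with ω constant, a = ω²·d²x/dθ².
d²x/dθ² = −r cosθ − r²(cos2θ)/√u − r⁴ sin²2θ/(4u^{3/2}),  u = L² − r² sin²θ = 0.0769536 m².
Substituting r = 0.0752 m, L = 0.2874 m, θ = 92.4°: d²x/dθ² = +0.02346 m.
a = ω²·d²x/dθ² = (4.72)²·(+0.02346) = +0.52266 m/s²;  |a| = 0.52266 m/s².

0.523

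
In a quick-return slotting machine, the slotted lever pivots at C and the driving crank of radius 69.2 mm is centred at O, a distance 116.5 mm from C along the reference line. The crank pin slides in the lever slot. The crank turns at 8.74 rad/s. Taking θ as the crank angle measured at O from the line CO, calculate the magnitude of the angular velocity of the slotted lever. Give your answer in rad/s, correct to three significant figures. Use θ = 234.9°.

ω = 8.74 rad/s
Crank pin A relative to C: A = (d + r cosθ, r sinθ); lever angle φ = atan2(r sinθ, d + r cosθ).
Differentiating tanφ: φ̇ = rω(d cosθ + r)/(d² + r² + 2dr cosθ).
d² + r² + 2dr cosθ = |CA|² = 0.00908974 m²;  d cosθ + r = +0.0022119 m.
|ω_lever| = |0.0692·8.74·+0.0022119| / 0.00908974 = 0.14717 rad/s.

0.147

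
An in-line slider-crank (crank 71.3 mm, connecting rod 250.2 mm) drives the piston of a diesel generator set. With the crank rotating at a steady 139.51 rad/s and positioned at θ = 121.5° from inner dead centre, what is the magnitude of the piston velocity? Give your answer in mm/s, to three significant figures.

7180

ω = 139.5 rad/s
For an in-line slider-crank, x = r cosθ + √(L² − r² sin²θ), so v = −rω sinθ·[1 + r cosθ/√(L² − r² sin²θ)].
With r = 0.0713 m, L = 0.2502 m, θ = 121.5°: √(L² − r² sin²θ) = 0.2427 m.
v = −0.0713·139.5·0.85264·[1 + 0.0713·-0.52250/0.2427] = -7.1794 m/s.
|v| = 7.1794 m/s = 7179.4 mm/s.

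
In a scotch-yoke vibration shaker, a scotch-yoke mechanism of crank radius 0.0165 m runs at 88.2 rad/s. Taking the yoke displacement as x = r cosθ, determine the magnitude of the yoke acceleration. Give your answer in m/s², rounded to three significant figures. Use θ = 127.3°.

77.8

ω = 88.2 rad/s
x = r cosθ ⇒ ẍ = −rω² cosθ (ω constant).
|a| = rω²|cosθ| = 0.0165·(88.2)²·|cos 127.3°| = 77.783 m/s².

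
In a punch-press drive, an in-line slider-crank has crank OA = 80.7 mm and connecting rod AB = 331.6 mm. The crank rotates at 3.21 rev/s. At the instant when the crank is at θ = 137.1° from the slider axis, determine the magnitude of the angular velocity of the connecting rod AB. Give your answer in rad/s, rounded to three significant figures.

ω = 20.17 rad/s (converted from 3.21 rev/s).
The rod makes angle φ with the slider axis where L sinφ = r sinθ; differentiating, L cosφ·φ̇ = r ω cosθ.
L cosφ = √(L² − r² sin²θ) = 0.32702 m.
|ω_rod| = r ω |cosθ| / √(L² − r² sin²θ) = 0.0807·20.17·0.73254/0.32702 = 3.646 rad/s.

3.65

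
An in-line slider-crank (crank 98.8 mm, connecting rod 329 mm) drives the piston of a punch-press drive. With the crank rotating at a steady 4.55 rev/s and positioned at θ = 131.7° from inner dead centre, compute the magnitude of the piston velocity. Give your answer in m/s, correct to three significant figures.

1.68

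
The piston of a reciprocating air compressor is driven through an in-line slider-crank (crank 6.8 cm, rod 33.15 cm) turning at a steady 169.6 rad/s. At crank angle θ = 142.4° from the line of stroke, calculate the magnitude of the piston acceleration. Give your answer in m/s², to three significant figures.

1440

ω = 169.6 rad/s
x(θ) = r cosθ + √(L² − r² sin²θ); with ω constant, a = ω²·d²x/dθ².
d²x/dθ² = −r cosθ − r²(cos2θ)/√u − r⁴ sin²2θ/(4u^{3/2}),  u = L² − r² sin²θ = 0.108171 m².
Substituting r = 0.068 m, L = 0.3315 m, θ = 142.4°: d²x/dθ² = +0.050144 m.
a = ω²·d²x/dθ² = (169.6)²·(+0.050144) = +1442.3 m/s²;  |a| = 1442.3 m/s².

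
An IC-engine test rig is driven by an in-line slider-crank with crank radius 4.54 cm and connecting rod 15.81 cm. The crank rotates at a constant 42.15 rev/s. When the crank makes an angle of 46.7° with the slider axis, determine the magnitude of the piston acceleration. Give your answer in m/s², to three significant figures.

2150

ω = 2π·42.1 = 264.8 rad/s
x(θ) = r cosθ + √(L² − r² sin²θ); with ω constant, a = ω²·d²x/dθ².
d²x/dθ² = −r cosθ − r²(cos2θ)/√u − r⁴ sin²2θ/(4u^{3/2}),  u = L² − r² sin²θ = 0.0239039 m².
Substituting r = 0.0454 m, L = 0.1581 m, θ = 46.7°: d²x/dθ² = -0.030632 m.
a = ω²·d²x/dθ² = (264.8)²·(-0.030632) = -2148.5 m/s²;  |a| = 2148.5 m/s².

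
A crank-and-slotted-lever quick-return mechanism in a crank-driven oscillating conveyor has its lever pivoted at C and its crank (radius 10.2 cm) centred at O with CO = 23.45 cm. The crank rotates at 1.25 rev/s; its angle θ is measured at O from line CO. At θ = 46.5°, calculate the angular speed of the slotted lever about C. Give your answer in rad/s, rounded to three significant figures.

ω = 7.854 rad/s (from 1.25 rev/s).
Crank pin A relative to C: A = (d + r cosθ, r sinθ); lever angle φ = atan2(r sinθ, d + r cosθ).
Differentiating tanφ: φ̇ = rω(d cosθ + r)/(d² + r² + 2dr cosθ).
d² + r² + 2dr cosθ = |CA|² = 0.0983238 m²;  d cosθ + r = +0.26342 m.
|ω_lever| = |0.102·7.854·+0.26342| / 0.0983238 = 2.1462 rad/s.

2.15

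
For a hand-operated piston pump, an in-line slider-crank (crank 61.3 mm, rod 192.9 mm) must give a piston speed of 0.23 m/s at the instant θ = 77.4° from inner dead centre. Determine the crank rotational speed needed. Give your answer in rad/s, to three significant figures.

For an in-line slider-crank, |v_piston| = rω|sinθ|·[1 + r cosθ/√(L² − r² sin²θ)].
With r = 0.0613 m, L = 0.1929 m, θ = 77.4°: the bracketed kinematic factor |dx/dθ| = 0.064186 m.
ω = v/|dx/dθ| = 0.23/0.064186 = 3.5833 rad/s.

3.58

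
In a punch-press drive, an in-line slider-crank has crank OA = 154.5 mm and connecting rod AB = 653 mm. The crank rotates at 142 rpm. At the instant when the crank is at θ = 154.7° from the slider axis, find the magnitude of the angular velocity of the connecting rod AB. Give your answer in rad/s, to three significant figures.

ω = 14.87 rad/s (converted from 142 rpm).
The rod makes angle φ with the slider axis where L sinφ = r sinθ; differentiating, L cosφ·φ̇ = r ω cosθ.
L cosφ = √(L² − r² sin²θ) = 0.64965 m.
|ω_rod| = r ω |cosθ| / √(L² − r² sin²θ) = 0.1545·14.87·0.90408/0.64965 = 3.1972 rad/s.

3.20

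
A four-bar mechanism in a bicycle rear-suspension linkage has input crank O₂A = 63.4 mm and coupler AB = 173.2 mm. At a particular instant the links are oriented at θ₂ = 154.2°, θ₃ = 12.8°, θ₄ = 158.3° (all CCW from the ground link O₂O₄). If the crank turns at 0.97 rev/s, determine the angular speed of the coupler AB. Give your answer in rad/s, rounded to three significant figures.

ω₂ = 6.095 rad/s (from 0.97 rev/s).
Differentiating the loop-closure r₂e^{iθ₂}+r₃e^{iθ₃}=r₁+r₄e^{iθ₄} gives r₂ω₂e^{iθ₂}+r₃ω₃e^{iθ₃}=r₄ω₄e^{iθ₄}.
Eliminating the other unknown: ω₃ = r₂ω₂ sin(θ₄−θ₂) / [r₃ sin(θ₃−θ₄)].
Numerator sine = +0.07150; denominator sine = -0.56641.
Result = 0.0634·6.095·(+0.07150) / (0.1732·(-0.56641)) = -0.28161 rad/s; magnitude 0.28161 rad/s.

0.282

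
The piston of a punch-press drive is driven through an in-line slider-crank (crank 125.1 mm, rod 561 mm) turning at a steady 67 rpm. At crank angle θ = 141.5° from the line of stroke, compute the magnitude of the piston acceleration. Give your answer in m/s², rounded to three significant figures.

4.49

ω = 2π·67/60 = 7.016 rad/s
x(θ) = r cosθ + √(L² − r² sin²θ); with ω constant, a = ω²·d²x/dθ².
d²x/dθ² = −r cosθ − r²(cos2θ)/√u − r⁴ sin²2θ/(4u^{3/2}),  u = L² − r² sin²θ = 0.308656 m².
Substituting r = 0.1251 m, L = 0.561 m, θ = 141.5°: d²x/dθ² = +0.091229 m.
a = ω²·d²x/dθ² = (7.016)²·(+0.091229) = +4.4909 m/s²;  |a| = 4.4909 m/s².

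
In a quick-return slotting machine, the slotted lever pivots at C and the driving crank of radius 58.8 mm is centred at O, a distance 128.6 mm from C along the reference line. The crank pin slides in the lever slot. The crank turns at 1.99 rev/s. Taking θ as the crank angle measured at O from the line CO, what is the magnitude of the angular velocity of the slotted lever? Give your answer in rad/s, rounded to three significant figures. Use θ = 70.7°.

2.98

ω = 12.5 rad/s (from 1.99 rev/s).
Crank pin A relative to C: A = (d + r cosθ, r sinθ); lever angle φ = atan2(r sinθ, d + r cosθ).
Differentiating tanφ: φ̇ = rω(d cosθ + r)/(d² + r² + 2dr cosθ).
d² + r² + 2dr cosθ = |CA|² = 0.0249939 m²;  d cosθ + r = +0.1013 m.
|ω_lever| = |0.0588·12.5·+0.1013| / 0.0249939 = 2.9799 rad/s.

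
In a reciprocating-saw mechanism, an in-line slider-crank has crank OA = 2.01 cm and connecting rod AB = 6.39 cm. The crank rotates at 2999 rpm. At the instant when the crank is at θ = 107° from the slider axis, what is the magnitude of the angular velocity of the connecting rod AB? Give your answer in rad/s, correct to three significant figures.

ω = 314.1 rad/s (converted from 2999 rpm).
The rod makes angle φ with the slider axis where L sinφ = r sinθ; differentiating, L cosφ·φ̇ = r ω cosθ.
L cosφ = √(L² − r² sin²θ) = 0.06094 m.
|ω_rod| = r ω |cosθ| / √(L² − r² sin²θ) = 0.0201·314.1·0.29237/0.06094 = 30.285 rad/s.

30.3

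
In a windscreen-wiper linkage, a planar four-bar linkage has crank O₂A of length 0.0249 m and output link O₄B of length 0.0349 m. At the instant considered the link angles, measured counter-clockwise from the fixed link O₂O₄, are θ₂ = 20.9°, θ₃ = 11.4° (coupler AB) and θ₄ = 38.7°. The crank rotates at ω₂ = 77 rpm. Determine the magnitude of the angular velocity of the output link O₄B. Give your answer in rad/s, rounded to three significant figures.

2.07

ω₂ = 8.063 rad/s (from 77 rpm).
Differentiating the loop-closure r₂e^{iθ₂}+r₃e^{iθ₃}=r₁+r₄e^{iθ₄} gives r₂ω₂e^{iθ₂}+r₃ω₃e^{iθ₃}=r₄ω₄e^{iθ₄}.
Eliminating the other unknown: ω₄ = r₂ω₂ sin(θ₂−θ₃) / [r₄ sin(θ₄−θ₃)].
Numerator sine = +0.16505; denominator sine = +0.45865.
Result = 0.0249·8.063·(+0.16505) / (0.0349·(+0.45865)) = +2.0702 rad/s; magnitude 2.0702 rad/s.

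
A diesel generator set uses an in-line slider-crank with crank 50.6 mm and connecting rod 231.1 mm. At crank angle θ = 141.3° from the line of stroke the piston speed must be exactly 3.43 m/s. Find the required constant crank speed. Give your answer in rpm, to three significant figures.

For an in-line slider-crank, |v_piston| = rω|sinθ|·[1 + r cosθ/√(L² − r² sin²θ)].
With r = 0.0506 m, L = 0.2311 m, θ = 141.3°: the bracketed kinematic factor |dx/dθ| = 0.02618 m.
ω = v/|dx/dθ| = 3.43/0.02618 = 131.02 rad/s.
N = 60ω/(2π) = 1251.1 rpm.

1250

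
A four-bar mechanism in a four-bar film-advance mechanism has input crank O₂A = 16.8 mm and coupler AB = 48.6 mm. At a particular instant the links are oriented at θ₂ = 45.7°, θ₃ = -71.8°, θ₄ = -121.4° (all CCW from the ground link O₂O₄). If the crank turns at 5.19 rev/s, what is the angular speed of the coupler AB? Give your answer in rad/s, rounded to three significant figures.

ω₂ = 32.61 rad/s (from 5.19 rev/s).
Differentiating the loop-closure r₂e^{iθ₂}+r₃e^{iθ₃}=r₁+r₄e^{iθ₄} gives r₂ω₂e^{iθ₂}+r₃ω₃e^{iθ₃}=r₄ω₄e^{iθ₄}.
Eliminating the other unknown: ω₃ = r₂ω₂ sin(θ₄−θ₂) / [r₃ sin(θ₃−θ₄)].
Numerator sine = -0.22325; denominator sine = +0.76154.
Result = 0.0168·32.61·(-0.22325) / (0.0486·(+0.76154)) = -3.3046 rad/s; magnitude 3.3046 rad/s.

3.30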